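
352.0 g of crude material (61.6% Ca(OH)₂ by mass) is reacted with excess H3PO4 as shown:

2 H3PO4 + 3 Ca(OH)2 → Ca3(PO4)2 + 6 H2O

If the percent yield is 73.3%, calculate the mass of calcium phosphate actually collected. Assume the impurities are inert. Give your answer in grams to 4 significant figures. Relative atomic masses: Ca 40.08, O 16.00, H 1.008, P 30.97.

Pure Ca(OH)2 available = 352.0 g × 0.616 = 216.83 g.
M(Ca(OH)2) = 40.08 + 2(16.00) + 2(1.008) = 74.096 g/mol.
M(Ca3(PO4)2) = 3(40.08) + 2(30.97) + 8(16.00) = 310.18 g/mol.
n(Ca(OH)2) = 216.83 g / 74.096 g/mol = 2.9264 mol.
From the equation the Ca(OH)2:Ca3(PO4)2 mole ratio is 3:1, so n(Ca3(PO4)2) = 2.9264 × 1/3 = 0.97546 mol.
Mass of Ca3(PO4)2 = 0.97546 mol × 310.18 g/mol = 302.57 g.
Actual mass collected = 302.57 g × 0.733 = 221.78 g.

221.8 g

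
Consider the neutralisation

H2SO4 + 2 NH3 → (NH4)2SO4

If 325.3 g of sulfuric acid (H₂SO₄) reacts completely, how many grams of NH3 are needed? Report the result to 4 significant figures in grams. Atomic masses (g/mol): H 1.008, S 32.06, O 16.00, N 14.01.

M(H2SO4) = 2(1.008) + 32.06 + 4(16.00) = 98.076 g/mol.
M(NH3) = 14.01 + 3(1.008) = 17.034 g/mol.
n(H2SO4) = 325.30 g / 98.076 g/mol = 3.3168 mol.
From the equation the H2SO4:NH3 mole ratio is 1:2, so n(NH3) = 3.3168 × 2/1 = 6.6336 mol.
Mass of NH3 = 6.6336 mol × 17.034 g/mol = 113.00 g.

113.0 g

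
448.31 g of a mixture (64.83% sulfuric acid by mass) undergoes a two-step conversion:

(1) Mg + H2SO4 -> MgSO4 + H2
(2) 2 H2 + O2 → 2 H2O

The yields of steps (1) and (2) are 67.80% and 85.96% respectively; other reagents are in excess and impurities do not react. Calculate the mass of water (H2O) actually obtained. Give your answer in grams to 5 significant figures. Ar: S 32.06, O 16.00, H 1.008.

Pure H2SO4 = 448.31 × 0.6483 = 290.639 g.
M(H2SO4) = 2(1.008) + 32.06 + 4(16.00) = 98.076 g/mol.
M(H2O) = 2(1.008) + 16.00 = 18.016 g/mol.
n(H2SO4) = 290.639 / 98.076 = 2.96341 mol.
Step 1 (H2SO4:H2 = 1:1): theoretical n(H2) = 2.96341 mol; at 67.80% yield, n(H2) = 2.00919 mol.
Step 2 (H2:H2O = 2:2): theoretical n(H2O) = 2.00919 mol, so theoretical mass = 2.00919 × 18.016 = 36.1976 g.
At 85.96% yield, actual mass of H2O = 36.1976 × 0.8596 = 31.1155 g.

31.115 g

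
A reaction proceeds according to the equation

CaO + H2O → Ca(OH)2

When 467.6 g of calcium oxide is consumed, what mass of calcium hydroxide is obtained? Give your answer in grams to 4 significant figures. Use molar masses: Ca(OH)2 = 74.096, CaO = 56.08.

n(CaO) = 467.60 g / 56.08 g/mol = 8.3381 mol.
From the equation the CaO:Ca(OH)2 mole ratio is 1:1, so n(Ca(OH)2) = 8.3381 × 1/1 = 8.3381 mol.
Mass of Ca(OH)2 = 8.3381 mol × 74.096 g/mol = 617.82 g.

617.8 g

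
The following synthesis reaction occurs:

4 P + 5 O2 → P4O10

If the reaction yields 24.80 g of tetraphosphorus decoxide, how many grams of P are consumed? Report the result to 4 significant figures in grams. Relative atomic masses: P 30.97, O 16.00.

10.82 g

M(P4O10) = 4(30.97) + 10(16.00) = 283.88 g/mol.
M(P) = 30.97 g/mol.
n(P4O10) = 24.800 g / 283.88 g/mol = 0.087361 mol.
From the equation the P4O10:P mole ratio is 1:4, so n(P) = 0.087361 × 4/1 = 0.34944 mol.
Mass of P = 0.34944 mol × 30.97 g/mol = 10.822 g.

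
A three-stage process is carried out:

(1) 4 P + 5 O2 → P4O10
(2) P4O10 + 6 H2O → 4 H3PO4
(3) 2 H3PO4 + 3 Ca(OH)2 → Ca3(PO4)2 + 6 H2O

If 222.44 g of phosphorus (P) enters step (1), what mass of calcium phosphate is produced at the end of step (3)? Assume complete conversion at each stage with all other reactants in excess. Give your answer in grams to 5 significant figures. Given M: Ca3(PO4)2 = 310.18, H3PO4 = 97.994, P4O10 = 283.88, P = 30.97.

1113.9 g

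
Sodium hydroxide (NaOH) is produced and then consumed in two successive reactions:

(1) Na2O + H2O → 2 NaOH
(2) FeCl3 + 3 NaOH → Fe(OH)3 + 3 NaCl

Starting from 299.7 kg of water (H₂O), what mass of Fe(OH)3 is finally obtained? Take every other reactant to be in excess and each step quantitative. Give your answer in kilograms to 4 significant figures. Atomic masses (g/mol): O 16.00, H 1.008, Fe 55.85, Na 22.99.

1185 kg

M(H2O) = 2(1.008) + 16.00 = 18.016 g/mol.
M(Fe(OH)3) = 55.85 + 3(16.00) + 3(1.008) = 106.874 g/mol.
299.7 kg = 299700 g.
n(H2O) = 299700 / 18.016 = 16635 mol.
Step 1 gives a 1:2 ratio of H2O to NaOH, so n(NaOH) = 33270 mol.
In step 2 the NaOH:Fe(OH)3 ratio is 3:1, so n(Fe(OH)3) = 11090 mol.
Mass of Fe(OH)3 = 11090 × 106.874 = 1.1852 × 10^6 g = 1185 kg.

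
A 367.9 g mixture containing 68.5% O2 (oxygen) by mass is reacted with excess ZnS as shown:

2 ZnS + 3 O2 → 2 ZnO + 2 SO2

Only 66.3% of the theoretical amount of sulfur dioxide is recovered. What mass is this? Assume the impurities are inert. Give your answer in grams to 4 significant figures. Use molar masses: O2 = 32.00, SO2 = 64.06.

223.0 g

Pure O2 available = 367.9 g × 0.685 = 252.01 g.
n(O2) = 252.01 g / 32.00 g/mol = 7.8754 mol.
From the equation the O2:SO2 mole ratio is 3:2, so n(SO2) = 7.8754 × 2/3 = 5.2502 mol.
Mass of SO2 = 5.2502 mol × 64.06 g/mol = 336.33 g.
Actual mass collected = 336.33 g × 0.663 = 222.99 g.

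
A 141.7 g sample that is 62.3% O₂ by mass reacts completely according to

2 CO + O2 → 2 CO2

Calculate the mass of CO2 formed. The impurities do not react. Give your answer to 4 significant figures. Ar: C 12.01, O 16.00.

Mass of pure O2 = 141.7 g × 0.623 = 88.279 g.
M(O2) = 2(16.00) = 32.00 g/mol.
M(CO2) = 12.01 + 2(16.00) = 44.01 g/mol.
n(O2) = 88.279 g / 32.00 g/mol = 2.7587 mol.
From the equation the O2:CO2 mole ratio is 1:2, so n(CO2) = 2.7587 × 2/1 = 5.5174 mol.
Mass of CO2 = 5.5174 mol × 44.01 g/mol = 242.82 g.

242.8 g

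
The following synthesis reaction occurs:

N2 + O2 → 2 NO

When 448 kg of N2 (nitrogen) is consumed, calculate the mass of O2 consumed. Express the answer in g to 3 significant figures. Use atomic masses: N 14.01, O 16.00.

512000 g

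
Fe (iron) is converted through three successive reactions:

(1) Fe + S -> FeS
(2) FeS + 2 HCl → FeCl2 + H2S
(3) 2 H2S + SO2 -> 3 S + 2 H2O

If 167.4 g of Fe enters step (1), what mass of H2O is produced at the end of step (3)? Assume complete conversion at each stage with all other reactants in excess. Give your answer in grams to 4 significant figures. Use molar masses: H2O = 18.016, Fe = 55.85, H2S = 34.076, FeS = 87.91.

54.00 g

n(Fe) = 167.4 / 55.85 = 2.9973 mol.
Reaction (1): Fe→FeS ratio 1:1 ⇒ n(FeS) = 2.9973 mol.
Reaction (2): FeS→H2S ratio 1:1 ⇒ n(H2S) = 2.9973 mol.
Reaction (3): H2S→H2O ratio 2:2 ⇒ n(H2O) = 2.9973 mol.
Mass of H2O = 2.9973 × 18.016 = 54.000 g.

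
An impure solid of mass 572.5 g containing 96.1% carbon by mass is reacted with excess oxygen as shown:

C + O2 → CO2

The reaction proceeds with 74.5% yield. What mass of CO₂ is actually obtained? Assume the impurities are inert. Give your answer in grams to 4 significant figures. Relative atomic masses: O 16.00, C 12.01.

1502 g

Pure C available = 572.5 g × 0.961 = 550.17 g.
M(C) = 12.01 g/mol.
M(CO2) = 12.01 + 2(16.00) = 44.01 g/mol.
n(C) = 550.17 g / 12.01 g/mol = 45.810 mol.
From the equation the C:CO2 mole ratio is 1:1, so n(CO2) = 45.810 × 1/1 = 45.810 mol.
Mass of CO2 = 45.810 mol × 44.01 g/mol = 2016.1 g.
Actual mass collected = 2016.1 g × 0.745 = 1502.0 g.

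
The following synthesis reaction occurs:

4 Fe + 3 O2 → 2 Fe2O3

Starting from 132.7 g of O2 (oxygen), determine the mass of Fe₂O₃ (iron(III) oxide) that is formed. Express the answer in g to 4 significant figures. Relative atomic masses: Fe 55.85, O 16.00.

441.5 g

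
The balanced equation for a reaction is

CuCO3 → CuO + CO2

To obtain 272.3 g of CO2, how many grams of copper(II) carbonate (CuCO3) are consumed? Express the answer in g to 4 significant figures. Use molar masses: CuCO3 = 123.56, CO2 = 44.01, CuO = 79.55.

764.5 g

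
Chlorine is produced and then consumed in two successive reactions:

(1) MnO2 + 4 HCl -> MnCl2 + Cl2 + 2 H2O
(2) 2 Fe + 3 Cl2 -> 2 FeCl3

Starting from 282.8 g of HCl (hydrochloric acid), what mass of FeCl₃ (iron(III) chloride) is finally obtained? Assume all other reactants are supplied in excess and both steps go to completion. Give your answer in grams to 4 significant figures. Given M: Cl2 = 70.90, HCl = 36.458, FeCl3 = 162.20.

209.7 g

n(HCl) = 282.80 / 36.458 = 7.7569 mol.
Step 1 gives a 4:1 ratio of HCl to Cl2, so n(Cl2) = 1.9392 mol.
In step 2 the Cl2:FeCl3 ratio is 3:2, so n(FeCl3) = 1.2928 mol.
Mass of FeCl3 = 1.2928 × 162.20 = 209.69 g.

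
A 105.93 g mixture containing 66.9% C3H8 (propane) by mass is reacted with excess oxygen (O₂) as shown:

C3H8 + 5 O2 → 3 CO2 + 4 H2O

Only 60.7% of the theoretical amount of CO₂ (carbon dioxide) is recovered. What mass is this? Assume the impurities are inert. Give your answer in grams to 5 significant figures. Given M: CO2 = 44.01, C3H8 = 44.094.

Pure C3H8 available = 105.93 g × 0.669 = 70.8672 g.
n(C3H8) = 70.8672 g / 44.094 g/mol = 1.60718 mol.
From the equation the C3H8:CO2 mole ratio is 1:3, so n(CO2) = 1.60718 × 3/1 = 4.82155 mol.
Mass of CO2 = 4.82155 mol × 44.01 g/mol = 212.196 g.
Actual mass collected = 212.196 g × 0.607 = 128.803 g.

128.80 g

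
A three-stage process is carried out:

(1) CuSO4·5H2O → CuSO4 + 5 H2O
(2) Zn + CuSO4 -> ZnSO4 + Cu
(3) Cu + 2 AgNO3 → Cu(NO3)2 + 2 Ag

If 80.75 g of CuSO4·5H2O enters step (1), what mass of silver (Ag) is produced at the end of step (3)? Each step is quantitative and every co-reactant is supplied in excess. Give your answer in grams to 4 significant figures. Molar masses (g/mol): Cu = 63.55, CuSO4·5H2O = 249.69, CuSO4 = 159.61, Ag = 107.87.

n(CuSO4·5H2O) = 80.75 / 249.69 = 0.32340 mol.
Reaction (1): CuSO4·5H2O→CuSO4 ratio 1:1 ⇒ n(CuSO4) = 0.32340 mol.
Reaction (2): CuSO4→Cu ratio 1:1 ⇒ n(Cu) = 0.32340 mol.
Reaction (3): Cu→Ag ratio 1:2 ⇒ n(Ag) = 0.64680 mol.
Mass of Ag = 0.64680 × 107.87 = 69.771 g.

69.77 g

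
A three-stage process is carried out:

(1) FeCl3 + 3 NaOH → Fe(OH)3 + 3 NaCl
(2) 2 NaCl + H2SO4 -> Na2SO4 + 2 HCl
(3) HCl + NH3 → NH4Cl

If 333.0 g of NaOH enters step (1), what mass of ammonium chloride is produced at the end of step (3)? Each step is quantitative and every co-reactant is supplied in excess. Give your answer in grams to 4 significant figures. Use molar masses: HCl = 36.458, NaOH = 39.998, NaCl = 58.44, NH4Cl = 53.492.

n(NaOH) = 333.0 / 39.998 = 8.3254 mol.
Reaction (1): NaOH→NaCl ratio 3:3 ⇒ n(NaCl) = 8.3254 mol.
Reaction (2): NaCl→HCl ratio 2:2 ⇒ n(HCl) = 8.3254 mol.
Reaction (3): HCl→NH4Cl ratio 1:1 ⇒ n(NH4Cl) = 8.3254 mol.
Mass of NH4Cl = 8.3254 × 53.492 = 445.34 g.

445.3 g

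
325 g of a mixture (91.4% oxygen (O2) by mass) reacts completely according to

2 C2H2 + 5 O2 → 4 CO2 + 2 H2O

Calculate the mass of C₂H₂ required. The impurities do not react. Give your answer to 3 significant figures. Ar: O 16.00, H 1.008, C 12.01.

Mass of pure O2 = 325 g × 0.914 = 297.1 g.
M(O2) = 2(16.00) = 32.00 g/mol.
M(C2H2) = 2(12.01) + 2(1.008) = 26.036 g/mol.
n(O2) = 297.1 g / 32.00 g/mol = 9.283 mol.
From the equation the O2:C2H2 mole ratio is 5:2, so n(C2H2) = 9.283 × 2/5 = 3.713 mol.
Mass of C2H2 = 3.713 mol × 26.036 g/mol = 96.67 g.

96.7 g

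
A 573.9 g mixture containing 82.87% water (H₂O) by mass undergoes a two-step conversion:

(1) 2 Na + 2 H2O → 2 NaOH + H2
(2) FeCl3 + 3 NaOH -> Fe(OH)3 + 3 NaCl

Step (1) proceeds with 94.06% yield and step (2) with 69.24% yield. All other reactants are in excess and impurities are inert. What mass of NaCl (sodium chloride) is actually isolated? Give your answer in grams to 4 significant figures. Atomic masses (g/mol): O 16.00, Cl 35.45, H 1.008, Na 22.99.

1005 g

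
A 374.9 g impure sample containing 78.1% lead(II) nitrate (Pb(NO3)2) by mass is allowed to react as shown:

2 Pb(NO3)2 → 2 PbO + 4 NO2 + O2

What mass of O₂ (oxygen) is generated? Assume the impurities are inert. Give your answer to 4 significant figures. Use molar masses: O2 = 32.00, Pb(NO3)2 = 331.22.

14.14 g

Mass of pure Pb(NO3)2 = 374.9 g × 0.781 = 292.80 g.
n(Pb(NO3)2) = 292.80 g / 331.22 g/mol = 0.88400 mol.
From the equation the Pb(NO3)2:O2 mole ratio is 2:1, so n(O2) = 0.88400 × 1/2 = 0.44200 mol.
Mass of O2 = 0.44200 mol × 32.00 g/mol = 14.144 g.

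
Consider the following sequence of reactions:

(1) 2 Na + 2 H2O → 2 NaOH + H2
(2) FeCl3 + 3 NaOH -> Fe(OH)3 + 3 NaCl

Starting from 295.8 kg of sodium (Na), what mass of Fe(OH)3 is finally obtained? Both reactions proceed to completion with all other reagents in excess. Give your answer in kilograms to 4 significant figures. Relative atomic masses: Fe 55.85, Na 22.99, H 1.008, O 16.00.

458.4 kg

M(Na) = 22.99 g/mol.
M(Fe(OH)3) = 55.85 + 3(16.00) + 3(1.008) = 106.874 g/mol.
295.8 kg = 295800 g.
n(Na) = 295800 / 22.99 = 12866 mol.
Step 1 gives a 2:2 ratio of Na to NaOH, so n(NaOH) = 12866 mol.
In step 2 the NaOH:Fe(OH)3 ratio is 3:1, so n(Fe(OH)3) = 4288.8 mol.
Mass of Fe(OH)3 = 4288.8 × 106.874 = 458360 g = 458.4 kg.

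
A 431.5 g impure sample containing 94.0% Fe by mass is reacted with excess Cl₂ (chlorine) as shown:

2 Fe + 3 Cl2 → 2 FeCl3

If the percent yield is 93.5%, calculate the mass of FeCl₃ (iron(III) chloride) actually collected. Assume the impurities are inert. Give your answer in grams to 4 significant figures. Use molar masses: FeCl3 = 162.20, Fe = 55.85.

Pure Fe available = 431.5 g × 0.940 = 405.61 g.
n(Fe) = 405.61 g / 55.85 g/mol = 7.2625 mol.
From the equation the Fe:FeCl3 mole ratio is 2:2, so n(FeCl3) = 7.2625 × 2/2 = 7.2625 mol.
Mass of FeCl3 = 7.2625 mol × 162.20 g/mol = 1178.0 g.
Actual mass collected = 1178.0 g × 0.935 = 1101.4 g.

1101 g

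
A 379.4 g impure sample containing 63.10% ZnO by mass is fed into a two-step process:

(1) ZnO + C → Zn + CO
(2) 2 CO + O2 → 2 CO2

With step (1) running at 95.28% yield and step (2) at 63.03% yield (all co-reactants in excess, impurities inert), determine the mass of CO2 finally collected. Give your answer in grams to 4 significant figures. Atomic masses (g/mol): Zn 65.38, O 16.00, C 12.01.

Pure ZnO = 379.4 × 0.6310 = 239.40 g.
M(ZnO) = 65.38 + 16.00 = 81.38 g/mol.
M(CO2) = 12.01 + 2(16.00) = 44.01 g/mol.
n(ZnO) = 239.40 / 81.38 = 2.9418 mol.
Step 1 (ZnO:CO = 1:1): theoretical n(CO) = 2.9418 mol; at 95.28% yield, n(CO) = 2.8029 mol.
Step 2 (CO:CO2 = 2:2): theoretical n(CO2) = 2.8029 mol, so theoretical mass = 2.8029 × 44.01 = 123.36 g.
At 63.03% yield, actual mass of CO2 = 123.36 × 0.6303 = 77.752 g.

77.75 g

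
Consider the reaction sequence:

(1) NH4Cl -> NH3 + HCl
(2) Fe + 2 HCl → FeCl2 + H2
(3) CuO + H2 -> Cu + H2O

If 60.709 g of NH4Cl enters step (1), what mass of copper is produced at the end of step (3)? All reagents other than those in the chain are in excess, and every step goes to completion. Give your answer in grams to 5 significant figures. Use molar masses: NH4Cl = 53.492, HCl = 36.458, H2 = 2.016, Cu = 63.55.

n(NH4Cl) = 60.709 / 53.492 = 1.13492 mol.
Reaction (1): NH4Cl→HCl ratio 1:1 ⇒ n(HCl) = 1.13492 mol.
Reaction (2): HCl→H2 ratio 2:1 ⇒ n(H2) = 0.567459 mol.
Reaction (3): H2→Cu ratio 1:1 ⇒ n(Cu) = 0.567459 mol.
Mass of Cu = 0.567459 × 63.55 = 36.0620 g.

36.062 g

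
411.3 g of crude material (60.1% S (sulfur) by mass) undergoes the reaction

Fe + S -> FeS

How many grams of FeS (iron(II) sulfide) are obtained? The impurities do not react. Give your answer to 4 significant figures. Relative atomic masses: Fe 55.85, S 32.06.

677.8 g

Mass of pure S = 411.3 g × 0.601 = 247.19 g.
M(S) = 32.06 g/mol.
M(FeS) = 55.85 + 32.06 = 87.91 g/mol.
n(S) = 247.19 g / 32.06 g/mol = 7.7103 mol.
From the equation the S:FeS mole ratio is 1:1, so n(FeS) = 7.7103 × 1/1 = 7.7103 mol.
Mass of FeS = 7.7103 mol × 87.91 g/mol = 677.81 g.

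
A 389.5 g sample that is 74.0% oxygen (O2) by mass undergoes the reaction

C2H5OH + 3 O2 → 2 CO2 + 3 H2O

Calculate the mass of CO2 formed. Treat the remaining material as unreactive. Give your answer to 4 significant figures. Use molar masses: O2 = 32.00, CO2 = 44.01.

264.3 g

Mass of pure O2 = 389.5 g × 0.740 = 288.23 g.
n(O2) = 288.23 g / 32.00 g/mol = 9.0072 mol.
From the equation the O2:CO2 mole ratio is 3:2, so n(CO2) = 9.0072 × 2/3 = 6.0048 mol.
Mass of CO2 = 6.0048 mol × 44.01 g/mol = 264.27 g.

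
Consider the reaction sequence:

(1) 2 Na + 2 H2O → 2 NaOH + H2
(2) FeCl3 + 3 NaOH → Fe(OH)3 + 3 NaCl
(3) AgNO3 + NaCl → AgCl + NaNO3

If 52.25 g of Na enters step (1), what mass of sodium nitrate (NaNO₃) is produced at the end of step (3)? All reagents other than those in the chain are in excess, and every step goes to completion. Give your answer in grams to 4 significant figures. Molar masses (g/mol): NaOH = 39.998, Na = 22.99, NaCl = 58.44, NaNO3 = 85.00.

n(Na) = 52.25 / 22.99 = 2.2727 mol.
Reaction (1): Na→NaOH ratio 2:2 ⇒ n(NaOH) = 2.2727 mol.
Reaction (2): NaOH→NaCl ratio 3:3 ⇒ n(NaCl) = 2.2727 mol.
Reaction (3): NaCl→NaNO3 ratio 1:1 ⇒ n(NaNO3) = 2.2727 mol.
Mass of NaNO3 = 2.2727 × 85.00 = 193.18 g.

193.2 g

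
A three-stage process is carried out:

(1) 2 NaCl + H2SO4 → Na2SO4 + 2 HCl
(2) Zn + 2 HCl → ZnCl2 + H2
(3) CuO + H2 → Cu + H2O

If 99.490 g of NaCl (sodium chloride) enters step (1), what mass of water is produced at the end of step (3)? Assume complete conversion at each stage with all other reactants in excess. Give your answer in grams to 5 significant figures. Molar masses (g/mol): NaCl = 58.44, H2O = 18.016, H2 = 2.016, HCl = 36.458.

n(NaCl) = 99.490 / 58.44 = 1.70243 mol.
Reaction (1): NaCl→HCl ratio 2:2 ⇒ n(HCl) = 1.70243 mol.
Reaction (2): HCl→H2 ratio 2:1 ⇒ n(H2) = 0.851215 mol.
Reaction (3): H2→H2O ratio 1:1 ⇒ n(H2O) = 0.851215 mol.
Mass of H2O = 0.851215 × 18.016 = 15.3355 g.

15.335 g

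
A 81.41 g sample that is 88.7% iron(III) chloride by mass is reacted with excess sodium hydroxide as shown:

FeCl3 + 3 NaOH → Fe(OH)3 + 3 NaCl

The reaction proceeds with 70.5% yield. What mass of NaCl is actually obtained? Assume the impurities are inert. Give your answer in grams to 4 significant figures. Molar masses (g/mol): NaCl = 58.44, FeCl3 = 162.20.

Pure FeCl3 available = 81.41 g × 0.887 = 72.211 g.
n(FeCl3) = 72.211 g / 162.20 g/mol = 0.44520 mol.
From the equation the FeCl3:NaCl mole ratio is 1:3, so n(NaCl) = 0.44520 × 3/1 = 1.3356 mol.
Mass of NaCl = 1.3356 mol × 58.44 g/mol = 78.052 g.
Actual mass collected = 78.052 g × 0.705 = 55.026 g.

55.03 g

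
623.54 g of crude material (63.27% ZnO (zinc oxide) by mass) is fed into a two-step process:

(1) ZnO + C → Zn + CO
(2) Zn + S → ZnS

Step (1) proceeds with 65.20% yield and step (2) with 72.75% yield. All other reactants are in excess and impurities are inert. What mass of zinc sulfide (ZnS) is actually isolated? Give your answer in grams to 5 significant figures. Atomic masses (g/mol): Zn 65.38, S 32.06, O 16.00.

Pure ZnO = 623.54 × 0.6327 = 394.514 g.
M(ZnO) = 65.38 + 16.00 = 81.38 g/mol.
M(ZnS) = 65.38 + 32.06 = 97.44 g/mol.
n(ZnO) = 394.514 / 81.38 = 4.84780 mol.
Step 1 (ZnO:Zn = 1:1): theoretical n(Zn) = 4.84780 mol; at 65.20% yield, n(Zn) = 3.16076 mol.
Step 2 (Zn:ZnS = 1:1): theoretical n(ZnS) = 3.16076 mol, so theoretical mass = 3.16076 × 97.44 = 307.985 g.
At 72.75% yield, actual mass of ZnS = 307.985 × 0.7275 = 224.059 g.

224.06 g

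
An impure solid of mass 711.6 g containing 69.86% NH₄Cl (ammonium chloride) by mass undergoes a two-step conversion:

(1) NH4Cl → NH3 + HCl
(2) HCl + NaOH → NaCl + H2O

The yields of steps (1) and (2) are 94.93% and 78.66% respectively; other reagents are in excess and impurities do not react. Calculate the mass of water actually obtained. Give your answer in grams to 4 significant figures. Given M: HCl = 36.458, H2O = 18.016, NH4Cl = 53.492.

125.0 g

Pure NH4Cl = 711.6 × 0.6986 = 497.12 g.
n(NH4Cl) = 497.12 / 53.492 = 9.2934 mol.
Step 1 (NH4Cl:HCl = 1:1): theoretical n(HCl) = 9.2934 mol; at 94.93% yield, n(HCl) = 8.8222 mol.
Step 2 (HCl:H2O = 1:1): theoretical n(H2O) = 8.8222 mol, so theoretical mass = 8.8222 × 18.016 = 158.94 g.
At 78.66% yield, actual mass of H2O = 158.94 × 0.7866 = 125.02 g.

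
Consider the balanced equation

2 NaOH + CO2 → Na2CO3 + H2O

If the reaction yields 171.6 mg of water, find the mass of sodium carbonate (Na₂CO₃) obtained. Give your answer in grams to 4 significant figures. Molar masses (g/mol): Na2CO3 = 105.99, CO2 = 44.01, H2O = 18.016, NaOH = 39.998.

1.010 g

Convert: 171.6 mg = 0.17160 g.
n(H2O) = 0.17160 g / 18.016 g/mol = 0.0095249 mol.
From the equation the H2O:Na2CO3 mole ratio is 1:1, so n(Na2CO3) = 0.0095249 × 1/1 = 0.0095249 mol.
Mass of Na2CO3 = 0.0095249 mol × 105.99 g/mol = 1.0095 g.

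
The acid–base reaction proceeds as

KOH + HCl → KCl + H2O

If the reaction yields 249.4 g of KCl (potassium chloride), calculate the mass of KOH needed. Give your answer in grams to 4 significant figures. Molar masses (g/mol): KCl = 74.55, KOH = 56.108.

187.7 g

n(KCl) = 249.40 g / 74.55 g/mol = 3.3454 mol.
From the equation the KCl:KOH mole ratio is 1:1, so n(KOH) = 3.3454 × 1/1 = 3.3454 mol.
Mass of KOH = 3.3454 mol × 56.108 g/mol = 187.70 g.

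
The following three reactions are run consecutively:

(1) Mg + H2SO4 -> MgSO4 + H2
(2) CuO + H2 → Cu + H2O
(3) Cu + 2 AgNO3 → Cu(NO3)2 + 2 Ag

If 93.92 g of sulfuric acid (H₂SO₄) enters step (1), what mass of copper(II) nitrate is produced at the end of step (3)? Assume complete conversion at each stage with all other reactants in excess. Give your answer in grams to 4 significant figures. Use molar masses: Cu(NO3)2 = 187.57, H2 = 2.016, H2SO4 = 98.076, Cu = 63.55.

n(H2SO4) = 93.92 / 98.076 = 0.95762 mol.
Reaction (1): H2SO4→H2 ratio 1:1 ⇒ n(H2) = 0.95762 mol.
Reaction (2): H2→Cu ratio 1:1 ⇒ n(Cu) = 0.95762 mol.
Reaction (3): Cu→Cu(NO3)2 ratio 1:1 ⇒ n(Cu(NO3)2) = 0.95762 mol.
Mass of Cu(NO3)2 = 0.95762 × 187.57 = 179.62 g.

179.6 g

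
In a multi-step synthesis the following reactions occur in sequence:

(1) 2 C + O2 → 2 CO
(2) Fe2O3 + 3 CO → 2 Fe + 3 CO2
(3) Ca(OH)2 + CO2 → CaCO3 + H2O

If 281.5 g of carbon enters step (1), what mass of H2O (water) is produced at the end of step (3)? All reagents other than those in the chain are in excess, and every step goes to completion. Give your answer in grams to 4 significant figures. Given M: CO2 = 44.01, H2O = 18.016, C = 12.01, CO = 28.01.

422.3 g

n(C) = 281.5 / 12.01 = 23.439 mol.
Reaction (1): C→CO ratio 2:2 ⇒ n(CO) = 23.439 mol.
Reaction (2): CO→CO2 ratio 3:3 ⇒ n(CO2) = 23.439 mol.
Reaction (3): CO2→H2O ratio 1:1 ⇒ n(H2O) = 23.439 mol.
Mass of H2O = 23.439 × 18.016 = 422.27 g.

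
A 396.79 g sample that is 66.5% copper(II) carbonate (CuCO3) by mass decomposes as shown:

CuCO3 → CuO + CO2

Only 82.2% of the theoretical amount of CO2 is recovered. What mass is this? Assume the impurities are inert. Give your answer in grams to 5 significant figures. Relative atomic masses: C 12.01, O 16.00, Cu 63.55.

77.255 g

Pure CuCO3 available = 396.79 g × 0.665 = 263.865 g.
M(CuCO3) = 63.55 + 12.01 + 3(16.00) = 123.56 g/mol.
M(CO2) = 12.01 + 2(16.00) = 44.01 g/mol.
n(CuCO3) = 263.865 g / 123.56 g/mol = 2.13552 mol.
From the equation the CuCO3:CO2 mole ratio is 1:1, so n(CO2) = 2.13552 × 1/1 = 2.13552 mol.
Mass of CO2 = 2.13552 mol × 44.01 g/mol = 93.9844 g.
Actual mass collected = 93.9844 g × 0.822 = 77.2552 g.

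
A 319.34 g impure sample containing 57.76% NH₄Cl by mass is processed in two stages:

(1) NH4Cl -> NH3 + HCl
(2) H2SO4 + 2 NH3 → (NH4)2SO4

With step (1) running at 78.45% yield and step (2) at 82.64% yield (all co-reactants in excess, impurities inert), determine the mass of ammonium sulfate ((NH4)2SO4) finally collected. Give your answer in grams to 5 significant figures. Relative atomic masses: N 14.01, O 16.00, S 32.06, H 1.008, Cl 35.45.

Pure NH4Cl = 319.34 × 0.5776 = 184.451 g.
M(NH4Cl) = 14.01 + 4(1.008) + 35.45 = 53.492 g/mol.
M((NH4)2SO4) = 2(14.01) + 8(1.008) + 32.06 + 4(16.00) = 132.144 g/mol.
n(NH4Cl) = 184.451 / 53.492 = 3.44819 mol.
Step 1 (NH4Cl:NH3 = 1:1): theoretical n(NH3) = 3.44819 mol; at 78.45% yield, n(NH3) = 2.70511 mol.
Step 2 (NH3:(NH4)2SO4 = 2:1): theoretical n((NH4)2SO4) = 1.35255 mol, so theoretical mass = 1.35255 × 132.144 = 178.732 g.
At 82.64% yield, actual mass of (NH4)2SO4 = 178.732 × 0.8264 = 147.704 g.

147.70 g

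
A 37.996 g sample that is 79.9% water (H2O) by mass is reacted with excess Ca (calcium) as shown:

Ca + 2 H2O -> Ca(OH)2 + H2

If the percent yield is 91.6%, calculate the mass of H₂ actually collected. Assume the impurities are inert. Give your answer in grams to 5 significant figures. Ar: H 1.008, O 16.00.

Pure H2O available = 37.996 g × 0.799 = 30.3588 g.
M(H2O) = 2(1.008) + 16.00 = 18.016 g/mol.
M(H2) = 2(1.008) = 2.016 g/mol.
n(H2O) = 30.3588 g / 18.016 g/mol = 1.68510 mol.
From the equation the H2O:H2 mole ratio is 2:1, so n(H2) = 1.68510 × 1/2 = 0.842551 mol.
Mass of H2 = 0.842551 mol × 2.016 g/mol = 1.69858 g.
Actual mass collected = 1.69858 g × 0.916 = 1.55590 g.

1.5559 g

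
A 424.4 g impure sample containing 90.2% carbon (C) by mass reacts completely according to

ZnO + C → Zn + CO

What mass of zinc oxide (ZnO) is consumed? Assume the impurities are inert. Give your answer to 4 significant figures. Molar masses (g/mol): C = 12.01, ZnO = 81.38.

Mass of pure C = 424.4 g × 0.902 = 382.81 g.
n(C) = 382.81 g / 12.01 g/mol = 31.874 mol.
From the equation the C:ZnO mole ratio is 1:1, so n(ZnO) = 31.874 × 1/1 = 31.874 mol.
Mass of ZnO = 31.874 mol × 81.38 g/mol = 2593.9 g.

2594 g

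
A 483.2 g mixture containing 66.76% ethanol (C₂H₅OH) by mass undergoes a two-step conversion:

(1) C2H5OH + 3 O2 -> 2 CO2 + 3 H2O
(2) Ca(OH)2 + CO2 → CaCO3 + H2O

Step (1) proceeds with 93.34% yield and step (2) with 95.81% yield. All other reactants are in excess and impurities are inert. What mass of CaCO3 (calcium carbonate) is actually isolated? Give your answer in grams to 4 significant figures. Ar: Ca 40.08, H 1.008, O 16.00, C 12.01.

1254 g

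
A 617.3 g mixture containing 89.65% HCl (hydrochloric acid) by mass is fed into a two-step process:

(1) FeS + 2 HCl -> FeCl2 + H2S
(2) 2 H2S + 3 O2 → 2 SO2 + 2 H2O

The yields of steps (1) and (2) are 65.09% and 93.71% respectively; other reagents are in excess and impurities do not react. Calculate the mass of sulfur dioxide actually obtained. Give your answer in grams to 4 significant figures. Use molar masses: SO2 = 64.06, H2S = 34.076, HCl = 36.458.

296.6 g

Pure HCl = 617.3 × 0.8965 = 553.41 g.
n(HCl) = 553.41 / 36.458 = 15.179 mol.
Step 1 (HCl:H2S = 2:1): theoretical n(H2S) = 7.5897 mol; at 65.09% yield, n(H2S) = 4.9401 mol.
Step 2 (H2S:SO2 = 2:2): theoretical n(SO2) = 4.9401 mol, so theoretical mass = 4.9401 × 64.06 = 316.46 g.
At 93.71% yield, actual mass of SO2 = 316.46 × 0.9371 = 296.56 g.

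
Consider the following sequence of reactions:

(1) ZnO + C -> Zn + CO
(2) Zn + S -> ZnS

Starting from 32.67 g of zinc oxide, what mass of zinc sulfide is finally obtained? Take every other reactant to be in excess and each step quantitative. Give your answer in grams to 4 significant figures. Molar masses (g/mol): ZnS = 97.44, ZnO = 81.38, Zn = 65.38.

n(ZnO) = 32.670 / 81.38 = 0.40145 mol.
Step 1 gives a 1:1 ratio of ZnO to Zn, so n(Zn) = 0.40145 mol.
In step 2 the Zn:ZnS ratio is 1:1, so n(ZnS) = 0.40145 mol.
Mass of ZnS = 0.40145 × 97.44 = 39.117 g.

39.12 g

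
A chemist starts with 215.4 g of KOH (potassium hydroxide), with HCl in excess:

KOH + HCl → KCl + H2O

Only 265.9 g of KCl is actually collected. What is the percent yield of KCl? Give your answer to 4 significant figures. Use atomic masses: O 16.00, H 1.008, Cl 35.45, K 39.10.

M(KOH) = 39.10 + 16.00 + 1.008 = 56.108 g/mol.
M(KCl) = 39.10 + 35.45 = 74.55 g/mol.
n(KOH) = 215.40 g / 56.108 g/mol = 3.8390 mol.
From the equation the KOH:KCl mole ratio is 1:1, so n(KCl) = 3.8390 × 1/1 = 3.8390 mol.
Mass of KCl = 3.8390 mol × 74.55 g/mol = 286.20 g.
This is the theoretical yield. Percent yield = 265.9 g / 286.20 g × 100% = 92.907%.

92.91 %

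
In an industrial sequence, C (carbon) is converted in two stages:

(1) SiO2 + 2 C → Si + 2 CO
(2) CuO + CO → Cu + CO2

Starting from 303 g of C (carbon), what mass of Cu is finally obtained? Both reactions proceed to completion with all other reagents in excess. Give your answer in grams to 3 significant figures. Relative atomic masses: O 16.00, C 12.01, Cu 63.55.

1600 g

M(C) = 12.01 g/mol.
M(Cu) = 63.55 g/mol.
n(C) = 303.0 / 12.01 = 25.23 mol.
Step 1 gives a 2:2 ratio of C to CO, so n(CO) = 25.23 mol.
In step 2 the CO:Cu ratio is 1:1, so n(Cu) = 25.23 mol.
Mass of Cu = 25.23 × 63.55 = 1603 g.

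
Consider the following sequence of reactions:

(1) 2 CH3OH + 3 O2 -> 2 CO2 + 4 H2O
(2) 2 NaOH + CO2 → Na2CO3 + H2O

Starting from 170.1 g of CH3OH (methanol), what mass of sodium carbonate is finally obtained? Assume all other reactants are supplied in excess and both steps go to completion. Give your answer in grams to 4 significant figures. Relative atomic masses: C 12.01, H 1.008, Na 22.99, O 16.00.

M(CH3OH) = 12.01 + 4(1.008) + 16.00 = 32.042 g/mol.
M(Na2CO3) = 2(22.99) + 12.01 + 3(16.00) = 105.99 g/mol.
n(CH3OH) = 170.10 / 32.042 = 5.3087 mol.
Step 1 gives a 2:2 ratio of CH3OH to CO2, so n(CO2) = 5.3087 mol.
In step 2 the CO2:Na2CO3 ratio is 1:1, so n(Na2CO3) = 5.3087 mol.
Mass of Na2CO3 = 5.3087 × 105.99 = 562.66 g.

562.7 g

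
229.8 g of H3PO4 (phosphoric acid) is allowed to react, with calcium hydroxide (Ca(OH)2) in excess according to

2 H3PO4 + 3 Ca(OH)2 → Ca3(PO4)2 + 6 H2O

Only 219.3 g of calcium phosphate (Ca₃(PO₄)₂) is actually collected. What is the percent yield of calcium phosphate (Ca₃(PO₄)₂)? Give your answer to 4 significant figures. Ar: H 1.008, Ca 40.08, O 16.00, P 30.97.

60.30 %

M(H3PO4) = 3(1.008) + 30.97 + 4(16.00) = 97.994 g/mol.
M(Ca3(PO4)2) = 3(40.08) + 2(30.97) + 8(16.00) = 310.18 g/mol.
n(H3PO4) = 229.80 g / 97.994 g/mol = 2.3450 mol.
From the equation the H3PO4:Ca3(PO4)2 mole ratio is 2:1, so n(Ca3(PO4)2) = 2.3450 × 1/2 = 1.1725 mol.
Mass of Ca3(PO4)2 = 1.1725 mol × 310.18 g/mol = 363.69 g.
This is the theoretical yield. Percent yield = 219.3 g / 363.69 g × 100% = 60.298%.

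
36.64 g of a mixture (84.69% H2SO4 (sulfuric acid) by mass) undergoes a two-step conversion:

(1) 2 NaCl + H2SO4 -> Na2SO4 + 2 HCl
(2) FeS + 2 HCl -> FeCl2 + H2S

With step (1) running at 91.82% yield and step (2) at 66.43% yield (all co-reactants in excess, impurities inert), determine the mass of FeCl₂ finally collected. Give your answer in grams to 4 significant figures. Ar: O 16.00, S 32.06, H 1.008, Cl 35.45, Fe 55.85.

Pure H2SO4 = 36.64 × 0.8469 = 31.030 g.
M(H2SO4) = 2(1.008) + 32.06 + 4(16.00) = 98.076 g/mol.
M(FeCl2) = 55.85 + 2(35.45) = 126.75 g/mol.
n(H2SO4) = 31.030 / 98.076 = 0.31639 mol.
Step 1 (H2SO4:HCl = 1:2): theoretical n(HCl) = 0.63278 mol; at 91.82% yield, n(HCl) = 0.58102 mol.
Step 2 (HCl:FeCl2 = 2:1): theoretical n(FeCl2) = 0.29051 mol, so theoretical mass = 0.29051 × 126.75 = 36.822 g.
At 66.43% yield, actual mass of FeCl2 = 36.822 × 0.6643 = 24.461 g.

24.46 g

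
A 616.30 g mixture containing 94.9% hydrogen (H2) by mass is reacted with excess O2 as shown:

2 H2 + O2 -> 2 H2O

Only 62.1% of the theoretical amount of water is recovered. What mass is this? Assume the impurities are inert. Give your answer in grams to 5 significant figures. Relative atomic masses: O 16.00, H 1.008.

3245.8 g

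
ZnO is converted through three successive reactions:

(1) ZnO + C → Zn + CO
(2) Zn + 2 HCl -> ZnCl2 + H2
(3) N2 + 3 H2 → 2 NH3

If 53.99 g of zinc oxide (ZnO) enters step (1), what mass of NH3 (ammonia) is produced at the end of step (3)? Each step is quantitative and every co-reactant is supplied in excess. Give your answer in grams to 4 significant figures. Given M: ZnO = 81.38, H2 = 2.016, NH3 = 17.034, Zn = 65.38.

n(ZnO) = 53.99 / 81.38 = 0.66343 mol.
Reaction (1): ZnO→Zn ratio 1:1 ⇒ n(Zn) = 0.66343 mol.
Reaction (2): Zn→H2 ratio 1:1 ⇒ n(H2) = 0.66343 mol.
Reaction (3): H2→NH3 ratio 3:2 ⇒ n(NH3) = 0.44229 mol.
Mass of NH3 = 0.44229 × 17.034 = 7.5339 g.

7.534 g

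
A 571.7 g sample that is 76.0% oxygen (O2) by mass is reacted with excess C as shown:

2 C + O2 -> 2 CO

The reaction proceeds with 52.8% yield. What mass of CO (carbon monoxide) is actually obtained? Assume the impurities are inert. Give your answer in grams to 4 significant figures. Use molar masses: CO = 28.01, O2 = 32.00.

Pure O2 available = 571.7 g × 0.760 = 434.49 g.
n(O2) = 434.49 g / 32.00 g/mol = 13.578 mol.
From the equation the O2:CO mole ratio is 1:2, so n(CO) = 13.578 × 2/1 = 27.156 mol.
Mass of CO = 27.156 mol × 28.01 g/mol = 760.63 g.
Actual mass collected = 760.63 g × 0.528 = 401.61 g.

401.6 g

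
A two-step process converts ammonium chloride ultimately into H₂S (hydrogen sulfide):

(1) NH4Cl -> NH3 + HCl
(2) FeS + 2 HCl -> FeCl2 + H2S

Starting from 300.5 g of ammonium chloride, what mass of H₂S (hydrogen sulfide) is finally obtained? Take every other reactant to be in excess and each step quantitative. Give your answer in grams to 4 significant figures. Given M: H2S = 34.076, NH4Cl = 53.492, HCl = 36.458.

n(NH4Cl) = 300.50 / 53.492 = 5.6177 mol.
Step 1 gives a 1:1 ratio of NH4Cl to HCl, so n(HCl) = 5.6177 mol.
In step 2 the HCl:H2S ratio is 2:1, so n(H2S) = 2.8088 mol.
Mass of H2S = 2.8088 × 34.076 = 95.714 g.

95.71 g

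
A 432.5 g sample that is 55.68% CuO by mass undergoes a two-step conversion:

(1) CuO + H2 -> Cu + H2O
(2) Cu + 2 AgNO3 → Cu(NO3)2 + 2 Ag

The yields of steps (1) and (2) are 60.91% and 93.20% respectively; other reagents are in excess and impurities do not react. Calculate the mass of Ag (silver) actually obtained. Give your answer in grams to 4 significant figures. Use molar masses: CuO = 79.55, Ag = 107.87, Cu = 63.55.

370.7 g

Pure CuO = 432.5 × 0.5568 = 240.82 g.
n(CuO) = 240.82 / 79.55 = 3.0272 mol.
Step 1 (CuO:Cu = 1:1): theoretical n(Cu) = 3.0272 mol; at 60.91% yield, n(Cu) = 1.8439 mol.
Step 2 (Cu:Ag = 1:2): theoretical n(Ag) = 3.6878 mol, so theoretical mass = 3.6878 × 107.87 = 397.80 g.
At 93.20% yield, actual mass of Ag = 397.80 × 0.9320 = 370.75 g.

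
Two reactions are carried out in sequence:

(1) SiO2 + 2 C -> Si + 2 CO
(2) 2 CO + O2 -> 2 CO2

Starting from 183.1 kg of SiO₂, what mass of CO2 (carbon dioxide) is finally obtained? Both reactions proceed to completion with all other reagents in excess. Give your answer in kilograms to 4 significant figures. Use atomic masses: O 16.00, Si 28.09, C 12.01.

268.2 kg

M(SiO2) = 28.09 + 2(16.00) = 60.09 g/mol.
M(CO2) = 12.01 + 2(16.00) = 44.01 g/mol.
183.1 kg = 183100 g.
n(SiO2) = 183100 / 60.09 = 3047.1 mol.
Step 1 gives a 1:2 ratio of SiO2 to CO, so n(CO) = 6094.2 mol.
In step 2 the CO:CO2 ratio is 2:2, so n(CO2) = 6094.2 mol.
Mass of CO2 = 6094.2 × 44.01 = 268210 g = 268.2 kg.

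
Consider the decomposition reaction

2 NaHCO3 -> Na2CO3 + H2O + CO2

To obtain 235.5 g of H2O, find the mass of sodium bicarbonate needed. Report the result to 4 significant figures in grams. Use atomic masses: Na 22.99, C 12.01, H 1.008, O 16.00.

2196 g

M(H2O) = 2(1.008) + 16.00 = 18.016 g/mol.
M(NaHCO3) = 22.99 + 1.008 + 12.01 + 3(16.00) = 84.008 g/mol.
n(H2O) = 235.50 g / 18.016 g/mol = 13.072 mol.
From the equation the H2O:NaHCO3 mole ratio is 1:2, so n(NaHCO3) = 13.072 × 2/1 = 26.143 mol.
Mass of NaHCO3 = 26.143 mol × 84.008 g/mol = 2196.3 g.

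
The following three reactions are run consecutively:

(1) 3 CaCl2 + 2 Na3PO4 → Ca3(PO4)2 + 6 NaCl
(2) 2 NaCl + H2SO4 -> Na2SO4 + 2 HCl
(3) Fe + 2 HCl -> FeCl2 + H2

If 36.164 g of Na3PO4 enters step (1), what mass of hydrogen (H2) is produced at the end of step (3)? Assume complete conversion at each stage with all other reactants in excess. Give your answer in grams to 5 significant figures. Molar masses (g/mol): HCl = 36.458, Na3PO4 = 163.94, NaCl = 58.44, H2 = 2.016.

n(Na3PO4) = 36.164 / 163.94 = 0.220593 mol.
Reaction (1): Na3PO4→NaCl ratio 2:6 ⇒ n(NaCl) = 0.661779 mol.
Reaction (2): NaCl→HCl ratio 2:2 ⇒ n(HCl) = 0.661779 mol.
Reaction (3): HCl→H2 ratio 2:1 ⇒ n(H2) = 0.330889 mol.
Mass of H2 = 0.330889 × 2.016 = 0.667073 g.

0.66707 g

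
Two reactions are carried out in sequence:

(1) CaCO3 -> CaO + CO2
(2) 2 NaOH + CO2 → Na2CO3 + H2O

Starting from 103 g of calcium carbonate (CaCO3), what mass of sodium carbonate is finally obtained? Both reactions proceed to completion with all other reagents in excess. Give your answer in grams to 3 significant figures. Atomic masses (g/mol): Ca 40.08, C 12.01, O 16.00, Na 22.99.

M(CaCO3) = 40.08 + 12.01 + 3(16.00) = 100.09 g/mol.
M(Na2CO3) = 2(22.99) + 12.01 + 3(16.00) = 105.99 g/mol.
n(CaCO3) = 103.0 / 100.09 = 1.029 mol.
Step 1 gives a 1:1 ratio of CaCO3 to CO2, so n(CO2) = 1.029 mol.
In step 2 the CO2:Na2CO3 ratio is 1:1, so n(Na2CO3) = 1.029 mol.
Mass of Na2CO3 = 1.029 × 105.99 = 109.1 g.

109 g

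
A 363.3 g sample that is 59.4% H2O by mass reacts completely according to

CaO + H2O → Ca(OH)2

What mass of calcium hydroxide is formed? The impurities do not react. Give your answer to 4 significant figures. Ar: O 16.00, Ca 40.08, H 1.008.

887.5 g

Mass of pure H2O = 363.3 g × 0.594 = 215.80 g.
M(H2O) = 2(1.008) + 16.00 = 18.016 g/mol.
M(Ca(OH)2) = 40.08 + 2(16.00) + 2(1.008) = 74.096 g/mol.
n(H2O) = 215.80 g / 18.016 g/mol = 11.978 mol.
From the equation the H2O:Ca(OH)2 mole ratio is 1:1, so n(Ca(OH)2) = 11.978 × 1/1 = 11.978 mol.
Mass of Ca(OH)2 = 11.978 mol × 74.096 g/mol = 887.54 g.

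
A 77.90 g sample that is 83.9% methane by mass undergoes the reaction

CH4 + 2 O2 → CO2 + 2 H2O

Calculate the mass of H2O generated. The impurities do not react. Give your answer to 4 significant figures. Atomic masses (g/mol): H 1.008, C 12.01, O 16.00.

Mass of pure CH4 = 77.90 g × 0.839 = 65.358 g.
M(CH4) = 12.01 + 4(1.008) = 16.042 g/mol.
M(H2O) = 2(1.008) + 16.00 = 18.016 g/mol.
n(CH4) = 65.358 g / 16.042 g/mol = 4.0742 mol.
From the equation the CH4:H2O mole ratio is 1:2, so n(H2O) = 4.0742 × 2/1 = 8.1484 mol.
Mass of H2O = 8.1484 mol × 18.016 g/mol = 146.80 g.

146.8 g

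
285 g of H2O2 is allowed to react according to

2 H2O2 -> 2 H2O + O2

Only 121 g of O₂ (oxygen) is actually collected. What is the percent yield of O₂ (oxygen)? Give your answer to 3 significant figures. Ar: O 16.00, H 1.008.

90.3 %

M(H2O2) = 2(1.008) + 2(16.00) = 34.016 g/mol.
M(O2) = 2(16.00) = 32.00 g/mol.
n(H2O2) = 285.0 g / 34.016 g/mol = 8.378 mol.
From the equation the H2O2:O2 mole ratio is 2:1, so n(O2) = 8.378 × 1/2 = 4.189 mol.
Mass of O2 = 4.189 mol × 32.00 g/mol = 134.1 g.
This is the theoretical yield. Percent yield = 121 g / 134.1 g × 100% = 90.26%.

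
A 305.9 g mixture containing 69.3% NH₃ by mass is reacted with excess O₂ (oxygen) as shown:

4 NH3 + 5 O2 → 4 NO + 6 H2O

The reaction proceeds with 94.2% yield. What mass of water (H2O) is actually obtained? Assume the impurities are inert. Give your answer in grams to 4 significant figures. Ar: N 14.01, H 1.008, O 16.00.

316.8 g

Pure NH3 available = 305.9 g × 0.693 = 211.99 g.
M(NH3) = 14.01 + 3(1.008) = 17.034 g/mol.
M(H2O) = 2(1.008) + 16.00 = 18.016 g/mol.
n(NH3) = 211.99 g / 17.034 g/mol = 12.445 mol.
From the equation the NH3:H2O mole ratio is 4:6, so n(H2O) = 12.445 × 6/4 = 18.668 mol.
Mass of H2O = 18.668 mol × 18.016 g/mol = 336.31 g.
Actual mass collected = 336.31 g × 0.942 = 316.81 g.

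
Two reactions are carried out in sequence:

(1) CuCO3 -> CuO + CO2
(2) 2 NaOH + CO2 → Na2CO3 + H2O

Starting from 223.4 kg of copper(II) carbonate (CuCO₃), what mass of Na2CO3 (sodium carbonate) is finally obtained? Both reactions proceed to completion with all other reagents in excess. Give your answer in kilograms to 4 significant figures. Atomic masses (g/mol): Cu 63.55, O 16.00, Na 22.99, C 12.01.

191.6 kg

M(CuCO3) = 63.55 + 12.01 + 3(16.00) = 123.56 g/mol.
M(Na2CO3) = 2(22.99) + 12.01 + 3(16.00) = 105.99 g/mol.
223.4 kg = 223400 g.
n(CuCO3) = 223400 / 123.56 = 1808.0 mol.
Step 1 gives a 1:1 ratio of CuCO3 to CO2, so n(CO2) = 1808.0 mol.
In step 2 the CO2:Na2CO3 ratio is 1:1, so n(Na2CO3) = 1808.0 mol.
Mass of Na2CO3 = 1808.0 × 105.99 = 191630 g = 191.6 kg.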